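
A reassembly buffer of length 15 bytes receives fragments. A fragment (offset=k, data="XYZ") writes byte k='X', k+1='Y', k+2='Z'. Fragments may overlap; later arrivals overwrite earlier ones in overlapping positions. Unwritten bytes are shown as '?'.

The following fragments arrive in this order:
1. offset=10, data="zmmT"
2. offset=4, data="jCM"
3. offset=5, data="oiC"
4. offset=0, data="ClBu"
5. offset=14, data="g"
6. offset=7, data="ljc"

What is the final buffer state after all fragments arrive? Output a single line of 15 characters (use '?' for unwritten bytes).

Fragment 1: offset=10 data="zmmT" -> buffer=??????????zmmT?
Fragment 2: offset=4 data="jCM" -> buffer=????jCM???zmmT?
Fragment 3: offset=5 data="oiC" -> buffer=????joiC??zmmT?
Fragment 4: offset=0 data="ClBu" -> buffer=ClBujoiC??zmmT?
Fragment 5: offset=14 data="g" -> buffer=ClBujoiC??zmmTg
Fragment 6: offset=7 data="ljc" -> buffer=ClBujoiljczmmTg

Answer: ClBujoiljczmmTg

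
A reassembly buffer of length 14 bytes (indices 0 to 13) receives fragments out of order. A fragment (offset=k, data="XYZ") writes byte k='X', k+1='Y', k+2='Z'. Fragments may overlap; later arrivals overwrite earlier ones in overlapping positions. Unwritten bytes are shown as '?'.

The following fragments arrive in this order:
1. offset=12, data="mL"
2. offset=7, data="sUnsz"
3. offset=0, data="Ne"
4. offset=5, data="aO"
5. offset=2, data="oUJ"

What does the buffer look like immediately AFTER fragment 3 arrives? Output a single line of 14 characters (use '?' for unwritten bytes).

Fragment 1: offset=12 data="mL" -> buffer=????????????mL
Fragment 2: offset=7 data="sUnsz" -> buffer=???????sUnszmL
Fragment 3: offset=0 data="Ne" -> buffer=Ne?????sUnszmL

Answer: Ne?????sUnszmL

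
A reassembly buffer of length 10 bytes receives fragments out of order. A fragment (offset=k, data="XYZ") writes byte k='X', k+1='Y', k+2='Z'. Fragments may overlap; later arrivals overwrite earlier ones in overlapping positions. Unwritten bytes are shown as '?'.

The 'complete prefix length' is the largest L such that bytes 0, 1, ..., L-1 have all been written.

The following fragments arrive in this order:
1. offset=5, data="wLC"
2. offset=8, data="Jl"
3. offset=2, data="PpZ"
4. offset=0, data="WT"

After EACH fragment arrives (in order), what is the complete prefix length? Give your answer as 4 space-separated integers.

Answer: 0 0 0 10

Derivation:
Fragment 1: offset=5 data="wLC" -> buffer=?????wLC?? -> prefix_len=0
Fragment 2: offset=8 data="Jl" -> buffer=?????wLCJl -> prefix_len=0
Fragment 3: offset=2 data="PpZ" -> buffer=??PpZwLCJl -> prefix_len=0
Fragment 4: offset=0 data="WT" -> buffer=WTPpZwLCJl -> prefix_len=10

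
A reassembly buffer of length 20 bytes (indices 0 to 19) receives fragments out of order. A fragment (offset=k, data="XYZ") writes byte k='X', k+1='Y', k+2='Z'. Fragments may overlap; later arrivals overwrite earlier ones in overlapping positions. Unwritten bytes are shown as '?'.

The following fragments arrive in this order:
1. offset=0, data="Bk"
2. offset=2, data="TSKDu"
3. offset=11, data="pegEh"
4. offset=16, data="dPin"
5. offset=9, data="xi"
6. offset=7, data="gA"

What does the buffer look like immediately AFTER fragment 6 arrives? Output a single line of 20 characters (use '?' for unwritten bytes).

Answer: BkTSKDugAxipegEhdPin

Derivation:
Fragment 1: offset=0 data="Bk" -> buffer=Bk??????????????????
Fragment 2: offset=2 data="TSKDu" -> buffer=BkTSKDu?????????????
Fragment 3: offset=11 data="pegEh" -> buffer=BkTSKDu????pegEh????
Fragment 4: offset=16 data="dPin" -> buffer=BkTSKDu????pegEhdPin
Fragment 5: offset=9 data="xi" -> buffer=BkTSKDu??xipegEhdPin
Fragment 6: offset=7 data="gA" -> buffer=BkTSKDugAxipegEhdPin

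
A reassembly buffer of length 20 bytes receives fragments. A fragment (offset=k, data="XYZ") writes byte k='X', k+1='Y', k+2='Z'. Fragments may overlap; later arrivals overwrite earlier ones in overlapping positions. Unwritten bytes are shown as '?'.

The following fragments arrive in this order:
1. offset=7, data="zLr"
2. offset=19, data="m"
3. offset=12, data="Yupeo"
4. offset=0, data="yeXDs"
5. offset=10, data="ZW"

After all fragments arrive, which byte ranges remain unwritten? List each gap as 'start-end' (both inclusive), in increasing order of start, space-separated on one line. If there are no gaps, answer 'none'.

Answer: 5-6 17-18

Derivation:
Fragment 1: offset=7 len=3
Fragment 2: offset=19 len=1
Fragment 3: offset=12 len=5
Fragment 4: offset=0 len=5
Fragment 5: offset=10 len=2
Gaps: 5-6 17-18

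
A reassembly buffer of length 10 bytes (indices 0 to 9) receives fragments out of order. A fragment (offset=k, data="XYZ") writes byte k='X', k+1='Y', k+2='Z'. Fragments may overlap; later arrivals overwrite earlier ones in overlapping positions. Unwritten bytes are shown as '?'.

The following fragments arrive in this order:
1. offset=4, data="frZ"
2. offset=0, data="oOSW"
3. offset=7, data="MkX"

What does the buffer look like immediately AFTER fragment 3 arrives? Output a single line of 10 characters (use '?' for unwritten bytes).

Fragment 1: offset=4 data="frZ" -> buffer=????frZ???
Fragment 2: offset=0 data="oOSW" -> buffer=oOSWfrZ???
Fragment 3: offset=7 data="MkX" -> buffer=oOSWfrZMkX

Answer: oOSWfrZMkX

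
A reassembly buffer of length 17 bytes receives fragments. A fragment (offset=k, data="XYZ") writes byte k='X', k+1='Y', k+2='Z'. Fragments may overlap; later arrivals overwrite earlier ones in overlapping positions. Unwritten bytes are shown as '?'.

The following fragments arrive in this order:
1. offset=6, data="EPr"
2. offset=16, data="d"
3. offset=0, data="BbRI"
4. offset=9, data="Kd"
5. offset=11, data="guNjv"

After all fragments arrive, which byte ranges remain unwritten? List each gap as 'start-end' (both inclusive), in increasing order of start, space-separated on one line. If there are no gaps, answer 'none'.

Answer: 4-5

Derivation:
Fragment 1: offset=6 len=3
Fragment 2: offset=16 len=1
Fragment 3: offset=0 len=4
Fragment 4: offset=9 len=2
Fragment 5: offset=11 len=5
Gaps: 4-5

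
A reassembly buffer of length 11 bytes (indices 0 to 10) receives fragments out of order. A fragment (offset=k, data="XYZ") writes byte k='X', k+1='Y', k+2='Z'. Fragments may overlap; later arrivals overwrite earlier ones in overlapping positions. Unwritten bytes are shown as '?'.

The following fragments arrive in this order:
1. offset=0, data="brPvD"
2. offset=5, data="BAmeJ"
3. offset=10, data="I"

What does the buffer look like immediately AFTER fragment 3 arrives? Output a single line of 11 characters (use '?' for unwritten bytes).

Answer: brPvDBAmeJI

Derivation:
Fragment 1: offset=0 data="brPvD" -> buffer=brPvD??????
Fragment 2: offset=5 data="BAmeJ" -> buffer=brPvDBAmeJ?
Fragment 3: offset=10 data="I" -> buffer=brPvDBAmeJI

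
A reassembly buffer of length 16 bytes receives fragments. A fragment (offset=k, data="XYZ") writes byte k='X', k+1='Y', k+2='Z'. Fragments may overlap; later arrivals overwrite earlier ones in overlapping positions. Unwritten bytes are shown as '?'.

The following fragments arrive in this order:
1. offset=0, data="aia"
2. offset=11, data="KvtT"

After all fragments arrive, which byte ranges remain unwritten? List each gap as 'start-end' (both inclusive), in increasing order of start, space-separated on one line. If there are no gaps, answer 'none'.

Answer: 3-10 15-15

Derivation:
Fragment 1: offset=0 len=3
Fragment 2: offset=11 len=4
Gaps: 3-10 15-15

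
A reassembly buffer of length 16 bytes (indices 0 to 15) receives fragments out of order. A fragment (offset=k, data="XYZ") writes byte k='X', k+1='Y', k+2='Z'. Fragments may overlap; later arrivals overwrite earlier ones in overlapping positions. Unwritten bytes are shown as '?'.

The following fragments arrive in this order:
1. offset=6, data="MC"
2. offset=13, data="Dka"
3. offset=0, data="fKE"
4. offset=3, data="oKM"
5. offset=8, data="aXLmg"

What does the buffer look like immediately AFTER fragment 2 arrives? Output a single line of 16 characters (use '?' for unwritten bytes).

Fragment 1: offset=6 data="MC" -> buffer=??????MC????????
Fragment 2: offset=13 data="Dka" -> buffer=??????MC?????Dka

Answer: ??????MC?????Dka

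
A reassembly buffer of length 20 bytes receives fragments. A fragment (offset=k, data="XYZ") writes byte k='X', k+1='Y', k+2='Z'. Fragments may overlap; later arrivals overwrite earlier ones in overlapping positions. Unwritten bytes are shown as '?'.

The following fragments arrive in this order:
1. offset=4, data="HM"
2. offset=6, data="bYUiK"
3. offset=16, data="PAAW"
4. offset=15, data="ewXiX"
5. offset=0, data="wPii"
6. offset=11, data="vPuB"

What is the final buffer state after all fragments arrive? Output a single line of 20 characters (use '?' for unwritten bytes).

Fragment 1: offset=4 data="HM" -> buffer=????HM??????????????
Fragment 2: offset=6 data="bYUiK" -> buffer=????HMbYUiK?????????
Fragment 3: offset=16 data="PAAW" -> buffer=????HMbYUiK?????PAAW
Fragment 4: offset=15 data="ewXiX" -> buffer=????HMbYUiK????ewXiX
Fragment 5: offset=0 data="wPii" -> buffer=wPiiHMbYUiK????ewXiX
Fragment 6: offset=11 data="vPuB" -> buffer=wPiiHMbYUiKvPuBewXiX

Answer: wPiiHMbYUiKvPuBewXiX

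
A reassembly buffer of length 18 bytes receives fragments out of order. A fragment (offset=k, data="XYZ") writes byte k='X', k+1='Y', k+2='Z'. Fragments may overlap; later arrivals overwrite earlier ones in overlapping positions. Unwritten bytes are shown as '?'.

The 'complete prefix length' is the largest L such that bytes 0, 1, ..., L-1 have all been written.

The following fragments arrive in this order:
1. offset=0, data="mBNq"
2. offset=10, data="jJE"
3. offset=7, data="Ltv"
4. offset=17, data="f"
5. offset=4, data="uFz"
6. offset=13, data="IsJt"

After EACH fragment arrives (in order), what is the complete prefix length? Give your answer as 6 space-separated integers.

Fragment 1: offset=0 data="mBNq" -> buffer=mBNq?????????????? -> prefix_len=4
Fragment 2: offset=10 data="jJE" -> buffer=mBNq??????jJE????? -> prefix_len=4
Fragment 3: offset=7 data="Ltv" -> buffer=mBNq???LtvjJE????? -> prefix_len=4
Fragment 4: offset=17 data="f" -> buffer=mBNq???LtvjJE????f -> prefix_len=4
Fragment 5: offset=4 data="uFz" -> buffer=mBNquFzLtvjJE????f -> prefix_len=13
Fragment 6: offset=13 data="IsJt" -> buffer=mBNquFzLtvjJEIsJtf -> prefix_len=18

Answer: 4 4 4 4 13 18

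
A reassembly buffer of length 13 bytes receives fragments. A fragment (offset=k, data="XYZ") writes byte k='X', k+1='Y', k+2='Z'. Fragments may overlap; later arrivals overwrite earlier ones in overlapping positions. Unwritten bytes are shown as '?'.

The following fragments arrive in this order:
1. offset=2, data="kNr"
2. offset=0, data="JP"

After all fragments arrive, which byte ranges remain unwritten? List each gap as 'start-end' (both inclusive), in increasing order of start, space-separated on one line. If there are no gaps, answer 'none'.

Fragment 1: offset=2 len=3
Fragment 2: offset=0 len=2
Gaps: 5-12

Answer: 5-12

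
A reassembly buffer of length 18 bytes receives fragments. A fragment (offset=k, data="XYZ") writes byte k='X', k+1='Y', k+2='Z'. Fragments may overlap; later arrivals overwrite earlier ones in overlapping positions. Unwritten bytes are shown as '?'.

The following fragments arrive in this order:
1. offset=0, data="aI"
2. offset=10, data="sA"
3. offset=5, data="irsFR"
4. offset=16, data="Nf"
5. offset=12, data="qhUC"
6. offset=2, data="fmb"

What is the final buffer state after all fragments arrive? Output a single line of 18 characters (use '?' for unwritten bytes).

Answer: aIfmbirsFRsAqhUCNf

Derivation:
Fragment 1: offset=0 data="aI" -> buffer=aI????????????????
Fragment 2: offset=10 data="sA" -> buffer=aI????????sA??????
Fragment 3: offset=5 data="irsFR" -> buffer=aI???irsFRsA??????
Fragment 4: offset=16 data="Nf" -> buffer=aI???irsFRsA????Nf
Fragment 5: offset=12 data="qhUC" -> buffer=aI???irsFRsAqhUCNf
Fragment 6: offset=2 data="fmb" -> buffer=aIfmbirsFRsAqhUCNf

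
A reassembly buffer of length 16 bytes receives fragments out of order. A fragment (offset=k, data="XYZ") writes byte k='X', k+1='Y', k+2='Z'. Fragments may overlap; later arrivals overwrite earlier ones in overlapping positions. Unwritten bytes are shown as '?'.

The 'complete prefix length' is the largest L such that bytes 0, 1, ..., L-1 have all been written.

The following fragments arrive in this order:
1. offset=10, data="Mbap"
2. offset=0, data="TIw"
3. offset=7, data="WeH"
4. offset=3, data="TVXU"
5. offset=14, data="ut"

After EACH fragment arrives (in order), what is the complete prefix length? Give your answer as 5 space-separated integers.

Fragment 1: offset=10 data="Mbap" -> buffer=??????????Mbap?? -> prefix_len=0
Fragment 2: offset=0 data="TIw" -> buffer=TIw???????Mbap?? -> prefix_len=3
Fragment 3: offset=7 data="WeH" -> buffer=TIw????WeHMbap?? -> prefix_len=3
Fragment 4: offset=3 data="TVXU" -> buffer=TIwTVXUWeHMbap?? -> prefix_len=14
Fragment 5: offset=14 data="ut" -> buffer=TIwTVXUWeHMbaput -> prefix_len=16

Answer: 0 3 3 14 16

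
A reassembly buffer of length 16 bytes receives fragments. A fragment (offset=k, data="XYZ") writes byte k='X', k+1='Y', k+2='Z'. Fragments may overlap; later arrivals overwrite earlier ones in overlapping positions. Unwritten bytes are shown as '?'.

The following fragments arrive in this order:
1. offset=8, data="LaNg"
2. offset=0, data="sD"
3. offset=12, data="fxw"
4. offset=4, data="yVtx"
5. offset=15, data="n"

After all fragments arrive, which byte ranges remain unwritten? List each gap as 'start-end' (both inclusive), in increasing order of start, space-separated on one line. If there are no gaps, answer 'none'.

Answer: 2-3

Derivation:
Fragment 1: offset=8 len=4
Fragment 2: offset=0 len=2
Fragment 3: offset=12 len=3
Fragment 4: offset=4 len=4
Fragment 5: offset=15 len=1
Gaps: 2-3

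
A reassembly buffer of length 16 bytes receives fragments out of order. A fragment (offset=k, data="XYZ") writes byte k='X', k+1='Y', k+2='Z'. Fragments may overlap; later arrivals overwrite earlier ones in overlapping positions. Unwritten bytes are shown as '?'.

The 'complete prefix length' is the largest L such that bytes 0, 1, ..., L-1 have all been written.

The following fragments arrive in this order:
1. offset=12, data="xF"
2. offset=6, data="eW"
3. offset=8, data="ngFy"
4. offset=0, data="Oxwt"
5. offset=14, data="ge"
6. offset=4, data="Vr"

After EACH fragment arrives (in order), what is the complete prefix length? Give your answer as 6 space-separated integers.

Answer: 0 0 0 4 4 16

Derivation:
Fragment 1: offset=12 data="xF" -> buffer=????????????xF?? -> prefix_len=0
Fragment 2: offset=6 data="eW" -> buffer=??????eW????xF?? -> prefix_len=0
Fragment 3: offset=8 data="ngFy" -> buffer=??????eWngFyxF?? -> prefix_len=0
Fragment 4: offset=0 data="Oxwt" -> buffer=Oxwt??eWngFyxF?? -> prefix_len=4
Fragment 5: offset=14 data="ge" -> buffer=Oxwt??eWngFyxFge -> prefix_len=4
Fragment 6: offset=4 data="Vr" -> buffer=OxwtVreWngFyxFge -> prefix_len=16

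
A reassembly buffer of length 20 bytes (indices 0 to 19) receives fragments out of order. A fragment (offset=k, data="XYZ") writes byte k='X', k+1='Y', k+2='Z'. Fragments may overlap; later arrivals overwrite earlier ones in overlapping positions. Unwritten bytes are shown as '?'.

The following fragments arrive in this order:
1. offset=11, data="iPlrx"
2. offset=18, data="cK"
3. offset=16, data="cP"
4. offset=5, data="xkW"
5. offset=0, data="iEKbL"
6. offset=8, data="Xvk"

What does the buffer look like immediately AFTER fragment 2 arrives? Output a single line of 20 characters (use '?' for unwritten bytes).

Fragment 1: offset=11 data="iPlrx" -> buffer=???????????iPlrx????
Fragment 2: offset=18 data="cK" -> buffer=???????????iPlrx??cK

Answer: ???????????iPlrx??cK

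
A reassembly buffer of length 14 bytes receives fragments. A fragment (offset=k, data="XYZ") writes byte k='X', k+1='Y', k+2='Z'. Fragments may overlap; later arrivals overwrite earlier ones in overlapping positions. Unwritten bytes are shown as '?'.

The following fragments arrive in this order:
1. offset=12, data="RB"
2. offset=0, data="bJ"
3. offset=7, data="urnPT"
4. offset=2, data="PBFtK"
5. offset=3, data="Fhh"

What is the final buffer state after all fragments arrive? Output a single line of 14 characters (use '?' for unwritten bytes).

Fragment 1: offset=12 data="RB" -> buffer=????????????RB
Fragment 2: offset=0 data="bJ" -> buffer=bJ??????????RB
Fragment 3: offset=7 data="urnPT" -> buffer=bJ?????urnPTRB
Fragment 4: offset=2 data="PBFtK" -> buffer=bJPBFtKurnPTRB
Fragment 5: offset=3 data="Fhh" -> buffer=bJPFhhKurnPTRB

Answer: bJPFhhKurnPTRB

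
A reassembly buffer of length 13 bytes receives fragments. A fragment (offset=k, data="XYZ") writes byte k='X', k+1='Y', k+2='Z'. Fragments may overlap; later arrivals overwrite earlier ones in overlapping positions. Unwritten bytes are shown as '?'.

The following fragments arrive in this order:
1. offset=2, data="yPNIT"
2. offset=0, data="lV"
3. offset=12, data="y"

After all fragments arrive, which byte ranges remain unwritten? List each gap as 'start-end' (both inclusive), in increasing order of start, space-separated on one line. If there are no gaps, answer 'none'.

Answer: 7-11

Derivation:
Fragment 1: offset=2 len=5
Fragment 2: offset=0 len=2
Fragment 3: offset=12 len=1
Gaps: 7-11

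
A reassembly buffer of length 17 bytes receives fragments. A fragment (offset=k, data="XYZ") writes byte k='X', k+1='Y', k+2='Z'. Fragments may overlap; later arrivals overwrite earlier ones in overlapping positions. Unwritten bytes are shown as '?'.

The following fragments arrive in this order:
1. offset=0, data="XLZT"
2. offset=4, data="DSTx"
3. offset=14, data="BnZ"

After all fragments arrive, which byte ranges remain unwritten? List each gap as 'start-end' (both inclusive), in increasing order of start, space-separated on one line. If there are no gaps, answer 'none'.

Fragment 1: offset=0 len=4
Fragment 2: offset=4 len=4
Fragment 3: offset=14 len=3
Gaps: 8-13

Answer: 8-13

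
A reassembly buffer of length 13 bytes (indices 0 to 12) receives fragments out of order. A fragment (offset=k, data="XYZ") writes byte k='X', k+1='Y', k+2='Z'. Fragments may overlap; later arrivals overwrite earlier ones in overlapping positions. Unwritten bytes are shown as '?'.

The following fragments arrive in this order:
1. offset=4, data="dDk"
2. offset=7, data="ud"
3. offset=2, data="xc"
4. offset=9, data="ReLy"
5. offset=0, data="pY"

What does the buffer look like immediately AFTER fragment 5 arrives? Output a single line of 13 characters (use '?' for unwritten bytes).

Fragment 1: offset=4 data="dDk" -> buffer=????dDk??????
Fragment 2: offset=7 data="ud" -> buffer=????dDkud????
Fragment 3: offset=2 data="xc" -> buffer=??xcdDkud????
Fragment 4: offset=9 data="ReLy" -> buffer=??xcdDkudReLy
Fragment 5: offset=0 data="pY" -> buffer=pYxcdDkudReLy

Answer: pYxcdDkudReLy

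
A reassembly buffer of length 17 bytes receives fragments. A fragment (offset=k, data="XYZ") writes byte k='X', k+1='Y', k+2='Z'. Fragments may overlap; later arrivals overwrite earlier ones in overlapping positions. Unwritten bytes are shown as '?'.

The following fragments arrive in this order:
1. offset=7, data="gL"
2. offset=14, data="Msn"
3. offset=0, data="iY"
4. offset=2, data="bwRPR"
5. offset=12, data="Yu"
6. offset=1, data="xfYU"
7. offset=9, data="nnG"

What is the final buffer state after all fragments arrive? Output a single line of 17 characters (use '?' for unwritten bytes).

Fragment 1: offset=7 data="gL" -> buffer=???????gL????????
Fragment 2: offset=14 data="Msn" -> buffer=???????gL?????Msn
Fragment 3: offset=0 data="iY" -> buffer=iY?????gL?????Msn
Fragment 4: offset=2 data="bwRPR" -> buffer=iYbwRPRgL?????Msn
Fragment 5: offset=12 data="Yu" -> buffer=iYbwRPRgL???YuMsn
Fragment 6: offset=1 data="xfYU" -> buffer=ixfYUPRgL???YuMsn
Fragment 7: offset=9 data="nnG" -> buffer=ixfYUPRgLnnGYuMsn

Answer: ixfYUPRgLnnGYuMsn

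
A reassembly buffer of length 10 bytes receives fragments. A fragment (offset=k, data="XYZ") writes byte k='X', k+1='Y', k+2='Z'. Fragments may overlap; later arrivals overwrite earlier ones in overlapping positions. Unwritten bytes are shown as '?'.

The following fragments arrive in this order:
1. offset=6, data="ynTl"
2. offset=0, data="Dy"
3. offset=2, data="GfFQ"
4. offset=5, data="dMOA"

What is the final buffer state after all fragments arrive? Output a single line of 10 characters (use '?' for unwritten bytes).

Fragment 1: offset=6 data="ynTl" -> buffer=??????ynTl
Fragment 2: offset=0 data="Dy" -> buffer=Dy????ynTl
Fragment 3: offset=2 data="GfFQ" -> buffer=DyGfFQynTl
Fragment 4: offset=5 data="dMOA" -> buffer=DyGfFdMOAl

Answer: DyGfFdMOAl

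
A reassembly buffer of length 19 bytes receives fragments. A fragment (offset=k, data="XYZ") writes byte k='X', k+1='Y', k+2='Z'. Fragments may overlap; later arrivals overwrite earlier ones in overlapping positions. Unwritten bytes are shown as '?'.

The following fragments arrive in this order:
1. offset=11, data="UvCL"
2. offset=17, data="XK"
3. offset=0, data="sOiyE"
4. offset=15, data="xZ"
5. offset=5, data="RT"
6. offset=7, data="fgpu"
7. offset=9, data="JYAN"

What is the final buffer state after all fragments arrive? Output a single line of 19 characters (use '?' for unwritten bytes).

Fragment 1: offset=11 data="UvCL" -> buffer=???????????UvCL????
Fragment 2: offset=17 data="XK" -> buffer=???????????UvCL??XK
Fragment 3: offset=0 data="sOiyE" -> buffer=sOiyE??????UvCL??XK
Fragment 4: offset=15 data="xZ" -> buffer=sOiyE??????UvCLxZXK
Fragment 5: offset=5 data="RT" -> buffer=sOiyERT????UvCLxZXK
Fragment 6: offset=7 data="fgpu" -> buffer=sOiyERTfgpuUvCLxZXK
Fragment 7: offset=9 data="JYAN" -> buffer=sOiyERTfgJYANCLxZXK

Answer: sOiyERTfgJYANCLxZXK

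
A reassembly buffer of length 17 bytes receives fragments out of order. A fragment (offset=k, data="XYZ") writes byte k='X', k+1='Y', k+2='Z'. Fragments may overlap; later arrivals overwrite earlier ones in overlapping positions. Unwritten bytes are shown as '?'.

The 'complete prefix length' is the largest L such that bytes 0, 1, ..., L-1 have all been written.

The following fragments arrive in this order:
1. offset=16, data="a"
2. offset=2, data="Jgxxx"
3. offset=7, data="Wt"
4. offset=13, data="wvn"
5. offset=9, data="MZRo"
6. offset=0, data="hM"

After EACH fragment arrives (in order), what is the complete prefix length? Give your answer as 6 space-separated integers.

Answer: 0 0 0 0 0 17

Derivation:
Fragment 1: offset=16 data="a" -> buffer=????????????????a -> prefix_len=0
Fragment 2: offset=2 data="Jgxxx" -> buffer=??Jgxxx?????????a -> prefix_len=0
Fragment 3: offset=7 data="Wt" -> buffer=??JgxxxWt???????a -> prefix_len=0
Fragment 4: offset=13 data="wvn" -> buffer=??JgxxxWt????wvna -> prefix_len=0
Fragment 5: offset=9 data="MZRo" -> buffer=??JgxxxWtMZRowvna -> prefix_len=0
Fragment 6: offset=0 data="hM" -> buffer=hMJgxxxWtMZRowvna -> prefix_len=17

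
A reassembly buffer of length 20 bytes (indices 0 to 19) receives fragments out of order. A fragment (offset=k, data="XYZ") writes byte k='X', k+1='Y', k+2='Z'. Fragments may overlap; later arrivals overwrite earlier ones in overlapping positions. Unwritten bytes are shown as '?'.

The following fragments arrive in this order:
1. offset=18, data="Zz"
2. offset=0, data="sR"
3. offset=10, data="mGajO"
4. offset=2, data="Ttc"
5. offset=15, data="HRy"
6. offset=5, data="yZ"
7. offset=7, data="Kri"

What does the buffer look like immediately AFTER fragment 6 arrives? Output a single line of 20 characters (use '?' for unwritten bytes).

Answer: sRTtcyZ???mGajOHRyZz

Derivation:
Fragment 1: offset=18 data="Zz" -> buffer=??????????????????Zz
Fragment 2: offset=0 data="sR" -> buffer=sR????????????????Zz
Fragment 3: offset=10 data="mGajO" -> buffer=sR????????mGajO???Zz
Fragment 4: offset=2 data="Ttc" -> buffer=sRTtc?????mGajO???Zz
Fragment 5: offset=15 data="HRy" -> buffer=sRTtc?????mGajOHRyZz
Fragment 6: offset=5 data="yZ" -> buffer=sRTtcyZ???mGajOHRyZz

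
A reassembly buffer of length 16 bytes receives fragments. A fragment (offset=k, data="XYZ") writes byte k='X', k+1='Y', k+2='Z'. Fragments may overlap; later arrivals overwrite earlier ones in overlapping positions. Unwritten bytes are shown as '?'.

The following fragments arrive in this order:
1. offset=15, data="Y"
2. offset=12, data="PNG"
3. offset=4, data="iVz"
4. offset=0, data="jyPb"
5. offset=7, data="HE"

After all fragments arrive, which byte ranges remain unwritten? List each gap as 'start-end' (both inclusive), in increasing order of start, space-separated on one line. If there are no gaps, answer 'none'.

Fragment 1: offset=15 len=1
Fragment 2: offset=12 len=3
Fragment 3: offset=4 len=3
Fragment 4: offset=0 len=4
Fragment 5: offset=7 len=2
Gaps: 9-11

Answer: 9-11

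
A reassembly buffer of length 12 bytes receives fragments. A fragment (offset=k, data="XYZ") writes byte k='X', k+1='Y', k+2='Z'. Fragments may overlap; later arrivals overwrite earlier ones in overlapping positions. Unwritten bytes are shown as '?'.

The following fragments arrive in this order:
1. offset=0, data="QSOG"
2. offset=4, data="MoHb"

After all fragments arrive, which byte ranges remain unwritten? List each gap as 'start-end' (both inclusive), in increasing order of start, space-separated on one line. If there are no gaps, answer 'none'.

Fragment 1: offset=0 len=4
Fragment 2: offset=4 len=4
Gaps: 8-11

Answer: 8-11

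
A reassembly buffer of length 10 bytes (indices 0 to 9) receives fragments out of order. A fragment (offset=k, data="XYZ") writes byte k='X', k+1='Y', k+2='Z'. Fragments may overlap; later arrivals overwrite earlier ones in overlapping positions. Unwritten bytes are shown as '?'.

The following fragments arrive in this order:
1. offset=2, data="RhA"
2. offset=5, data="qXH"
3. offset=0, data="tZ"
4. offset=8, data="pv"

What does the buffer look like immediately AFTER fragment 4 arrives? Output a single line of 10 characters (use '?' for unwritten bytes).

Fragment 1: offset=2 data="RhA" -> buffer=??RhA?????
Fragment 2: offset=5 data="qXH" -> buffer=??RhAqXH??
Fragment 3: offset=0 data="tZ" -> buffer=tZRhAqXH??
Fragment 4: offset=8 data="pv" -> buffer=tZRhAqXHpv

Answer: tZRhAqXHpv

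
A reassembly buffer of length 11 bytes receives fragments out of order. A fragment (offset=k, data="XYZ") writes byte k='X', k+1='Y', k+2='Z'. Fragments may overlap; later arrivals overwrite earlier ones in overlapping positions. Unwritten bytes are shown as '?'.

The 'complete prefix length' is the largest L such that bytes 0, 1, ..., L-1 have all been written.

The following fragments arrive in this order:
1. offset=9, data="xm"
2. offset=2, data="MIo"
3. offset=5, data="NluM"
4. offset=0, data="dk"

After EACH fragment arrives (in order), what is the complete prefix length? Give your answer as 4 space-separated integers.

Fragment 1: offset=9 data="xm" -> buffer=?????????xm -> prefix_len=0
Fragment 2: offset=2 data="MIo" -> buffer=??MIo????xm -> prefix_len=0
Fragment 3: offset=5 data="NluM" -> buffer=??MIoNluMxm -> prefix_len=0
Fragment 4: offset=0 data="dk" -> buffer=dkMIoNluMxm -> prefix_len=11

Answer: 0 0 0 11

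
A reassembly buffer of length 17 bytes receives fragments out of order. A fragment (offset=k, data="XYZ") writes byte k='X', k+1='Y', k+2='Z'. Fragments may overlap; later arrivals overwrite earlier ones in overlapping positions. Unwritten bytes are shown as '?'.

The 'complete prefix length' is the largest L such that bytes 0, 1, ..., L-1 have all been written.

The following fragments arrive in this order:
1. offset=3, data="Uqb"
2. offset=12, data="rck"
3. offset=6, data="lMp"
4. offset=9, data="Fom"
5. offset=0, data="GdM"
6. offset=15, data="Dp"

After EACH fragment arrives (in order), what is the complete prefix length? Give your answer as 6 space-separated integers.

Fragment 1: offset=3 data="Uqb" -> buffer=???Uqb??????????? -> prefix_len=0
Fragment 2: offset=12 data="rck" -> buffer=???Uqb??????rck?? -> prefix_len=0
Fragment 3: offset=6 data="lMp" -> buffer=???UqblMp???rck?? -> prefix_len=0
Fragment 4: offset=9 data="Fom" -> buffer=???UqblMpFomrck?? -> prefix_len=0
Fragment 5: offset=0 data="GdM" -> buffer=GdMUqblMpFomrck?? -> prefix_len=15
Fragment 6: offset=15 data="Dp" -> buffer=GdMUqblMpFomrckDp -> prefix_len=17

Answer: 0 0 0 0 15 17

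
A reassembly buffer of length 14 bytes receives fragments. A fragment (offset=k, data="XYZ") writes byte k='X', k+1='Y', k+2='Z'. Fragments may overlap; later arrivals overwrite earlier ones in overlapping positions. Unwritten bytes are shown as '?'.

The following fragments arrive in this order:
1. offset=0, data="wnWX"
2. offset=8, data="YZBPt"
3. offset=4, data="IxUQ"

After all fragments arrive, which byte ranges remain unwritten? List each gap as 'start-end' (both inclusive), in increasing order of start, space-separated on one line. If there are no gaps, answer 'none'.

Answer: 13-13

Derivation:
Fragment 1: offset=0 len=4
Fragment 2: offset=8 len=5
Fragment 3: offset=4 len=4
Gaps: 13-13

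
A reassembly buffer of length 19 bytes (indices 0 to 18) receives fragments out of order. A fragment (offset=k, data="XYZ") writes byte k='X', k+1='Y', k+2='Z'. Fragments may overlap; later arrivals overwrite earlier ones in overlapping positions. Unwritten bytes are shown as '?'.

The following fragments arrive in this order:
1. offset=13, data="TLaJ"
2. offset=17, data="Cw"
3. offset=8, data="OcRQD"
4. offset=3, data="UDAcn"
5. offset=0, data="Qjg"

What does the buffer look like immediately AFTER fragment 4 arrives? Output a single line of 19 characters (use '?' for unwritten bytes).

Fragment 1: offset=13 data="TLaJ" -> buffer=?????????????TLaJ??
Fragment 2: offset=17 data="Cw" -> buffer=?????????????TLaJCw
Fragment 3: offset=8 data="OcRQD" -> buffer=????????OcRQDTLaJCw
Fragment 4: offset=3 data="UDAcn" -> buffer=???UDAcnOcRQDTLaJCw

Answer: ???UDAcnOcRQDTLaJCw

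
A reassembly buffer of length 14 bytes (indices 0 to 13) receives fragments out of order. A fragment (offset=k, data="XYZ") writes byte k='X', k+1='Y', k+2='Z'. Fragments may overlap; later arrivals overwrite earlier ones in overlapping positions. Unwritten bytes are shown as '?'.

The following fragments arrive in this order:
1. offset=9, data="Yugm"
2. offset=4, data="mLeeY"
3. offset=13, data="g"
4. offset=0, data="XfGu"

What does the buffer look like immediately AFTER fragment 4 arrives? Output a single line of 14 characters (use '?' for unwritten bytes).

Answer: XfGumLeeYYugmg

Derivation:
Fragment 1: offset=9 data="Yugm" -> buffer=?????????Yugm?
Fragment 2: offset=4 data="mLeeY" -> buffer=????mLeeYYugm?
Fragment 3: offset=13 data="g" -> buffer=????mLeeYYugmg
Fragment 4: offset=0 data="XfGu" -> buffer=XfGumLeeYYugmg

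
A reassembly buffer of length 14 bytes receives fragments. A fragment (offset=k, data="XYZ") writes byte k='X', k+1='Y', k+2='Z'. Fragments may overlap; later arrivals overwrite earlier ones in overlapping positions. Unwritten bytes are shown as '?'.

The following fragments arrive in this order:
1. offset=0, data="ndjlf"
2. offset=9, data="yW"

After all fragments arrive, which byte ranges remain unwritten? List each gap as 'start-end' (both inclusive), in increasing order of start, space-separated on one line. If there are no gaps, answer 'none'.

Answer: 5-8 11-13

Derivation:
Fragment 1: offset=0 len=5
Fragment 2: offset=9 len=2
Gaps: 5-8 11-13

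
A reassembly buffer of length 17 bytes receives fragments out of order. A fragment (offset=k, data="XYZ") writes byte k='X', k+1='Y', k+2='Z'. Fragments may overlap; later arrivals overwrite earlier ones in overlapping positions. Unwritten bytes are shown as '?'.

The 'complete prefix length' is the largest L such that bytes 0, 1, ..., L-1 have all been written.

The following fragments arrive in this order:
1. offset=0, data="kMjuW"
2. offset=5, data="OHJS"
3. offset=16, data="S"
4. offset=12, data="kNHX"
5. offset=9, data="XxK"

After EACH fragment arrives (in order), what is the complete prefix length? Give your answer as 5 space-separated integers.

Answer: 5 9 9 9 17

Derivation:
Fragment 1: offset=0 data="kMjuW" -> buffer=kMjuW???????????? -> prefix_len=5
Fragment 2: offset=5 data="OHJS" -> buffer=kMjuWOHJS???????? -> prefix_len=9
Fragment 3: offset=16 data="S" -> buffer=kMjuWOHJS???????S -> prefix_len=9
Fragment 4: offset=12 data="kNHX" -> buffer=kMjuWOHJS???kNHXS -> prefix_len=9
Fragment 5: offset=9 data="XxK" -> buffer=kMjuWOHJSXxKkNHXS -> prefix_len=17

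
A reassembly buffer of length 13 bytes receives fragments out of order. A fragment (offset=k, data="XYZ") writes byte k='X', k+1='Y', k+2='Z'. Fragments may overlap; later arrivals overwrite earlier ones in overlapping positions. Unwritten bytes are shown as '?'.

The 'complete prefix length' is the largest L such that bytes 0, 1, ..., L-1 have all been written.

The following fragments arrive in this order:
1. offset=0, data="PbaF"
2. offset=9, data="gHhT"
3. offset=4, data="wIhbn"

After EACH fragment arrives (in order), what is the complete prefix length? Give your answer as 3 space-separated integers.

Fragment 1: offset=0 data="PbaF" -> buffer=PbaF????????? -> prefix_len=4
Fragment 2: offset=9 data="gHhT" -> buffer=PbaF?????gHhT -> prefix_len=4
Fragment 3: offset=4 data="wIhbn" -> buffer=PbaFwIhbngHhT -> prefix_len=13

Answer: 4 4 13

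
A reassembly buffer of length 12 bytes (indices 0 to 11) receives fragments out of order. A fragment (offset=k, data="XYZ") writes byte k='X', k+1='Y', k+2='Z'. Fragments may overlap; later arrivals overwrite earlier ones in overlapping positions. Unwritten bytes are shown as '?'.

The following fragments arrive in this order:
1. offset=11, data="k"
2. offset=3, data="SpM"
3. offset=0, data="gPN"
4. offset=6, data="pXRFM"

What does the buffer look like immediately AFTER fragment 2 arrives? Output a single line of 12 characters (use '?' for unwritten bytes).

Answer: ???SpM?????k

Derivation:
Fragment 1: offset=11 data="k" -> buffer=???????????k
Fragment 2: offset=3 data="SpM" -> buffer=???SpM?????k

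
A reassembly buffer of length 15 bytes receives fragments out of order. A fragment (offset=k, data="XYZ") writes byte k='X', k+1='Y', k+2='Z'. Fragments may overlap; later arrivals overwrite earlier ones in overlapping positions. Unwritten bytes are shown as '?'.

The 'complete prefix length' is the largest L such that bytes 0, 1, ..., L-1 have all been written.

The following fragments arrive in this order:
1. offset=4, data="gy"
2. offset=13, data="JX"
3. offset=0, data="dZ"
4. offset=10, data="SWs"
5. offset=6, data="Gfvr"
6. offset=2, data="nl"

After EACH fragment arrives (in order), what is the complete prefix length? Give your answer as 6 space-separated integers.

Answer: 0 0 2 2 2 15

Derivation:
Fragment 1: offset=4 data="gy" -> buffer=????gy????????? -> prefix_len=0
Fragment 2: offset=13 data="JX" -> buffer=????gy???????JX -> prefix_len=0
Fragment 3: offset=0 data="dZ" -> buffer=dZ??gy???????JX -> prefix_len=2
Fragment 4: offset=10 data="SWs" -> buffer=dZ??gy????SWsJX -> prefix_len=2
Fragment 5: offset=6 data="Gfvr" -> buffer=dZ??gyGfvrSWsJX -> prefix_len=2
Fragment 6: offset=2 data="nl" -> buffer=dZnlgyGfvrSWsJX -> prefix_len=15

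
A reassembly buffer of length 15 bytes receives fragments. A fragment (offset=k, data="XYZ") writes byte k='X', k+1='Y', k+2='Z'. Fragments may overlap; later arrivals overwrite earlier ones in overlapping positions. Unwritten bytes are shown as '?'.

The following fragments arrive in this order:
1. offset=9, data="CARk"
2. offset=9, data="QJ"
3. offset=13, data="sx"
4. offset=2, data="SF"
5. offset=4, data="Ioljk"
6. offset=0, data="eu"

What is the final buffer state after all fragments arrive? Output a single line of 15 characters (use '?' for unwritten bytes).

Answer: euSFIoljkQJRksx

Derivation:
Fragment 1: offset=9 data="CARk" -> buffer=?????????CARk??
Fragment 2: offset=9 data="QJ" -> buffer=?????????QJRk??
Fragment 3: offset=13 data="sx" -> buffer=?????????QJRksx
Fragment 4: offset=2 data="SF" -> buffer=??SF?????QJRksx
Fragment 5: offset=4 data="Ioljk" -> buffer=??SFIoljkQJRksx
Fragment 6: offset=0 data="eu" -> buffer=euSFIoljkQJRksx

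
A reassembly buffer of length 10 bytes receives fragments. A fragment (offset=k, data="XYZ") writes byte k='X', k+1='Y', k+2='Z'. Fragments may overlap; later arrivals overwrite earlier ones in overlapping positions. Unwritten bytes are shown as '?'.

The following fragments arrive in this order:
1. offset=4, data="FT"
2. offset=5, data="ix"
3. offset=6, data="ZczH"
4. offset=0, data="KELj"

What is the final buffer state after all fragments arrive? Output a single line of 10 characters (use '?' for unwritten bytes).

Fragment 1: offset=4 data="FT" -> buffer=????FT????
Fragment 2: offset=5 data="ix" -> buffer=????Fix???
Fragment 3: offset=6 data="ZczH" -> buffer=????FiZczH
Fragment 4: offset=0 data="KELj" -> buffer=KELjFiZczH

Answer: KELjFiZczH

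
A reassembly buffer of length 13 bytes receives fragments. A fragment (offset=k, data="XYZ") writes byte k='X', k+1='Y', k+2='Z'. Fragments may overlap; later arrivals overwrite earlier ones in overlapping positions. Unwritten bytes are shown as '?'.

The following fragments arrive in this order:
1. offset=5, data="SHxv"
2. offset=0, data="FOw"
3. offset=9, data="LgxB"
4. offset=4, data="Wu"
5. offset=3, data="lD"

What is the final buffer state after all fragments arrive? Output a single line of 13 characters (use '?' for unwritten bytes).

Answer: FOwlDuHxvLgxB

Derivation:
Fragment 1: offset=5 data="SHxv" -> buffer=?????SHxv????
Fragment 2: offset=0 data="FOw" -> buffer=FOw??SHxv????
Fragment 3: offset=9 data="LgxB" -> buffer=FOw??SHxvLgxB
Fragment 4: offset=4 data="Wu" -> buffer=FOw?WuHxvLgxB
Fragment 5: offset=3 data="lD" -> buffer=FOwlDuHxvLgxB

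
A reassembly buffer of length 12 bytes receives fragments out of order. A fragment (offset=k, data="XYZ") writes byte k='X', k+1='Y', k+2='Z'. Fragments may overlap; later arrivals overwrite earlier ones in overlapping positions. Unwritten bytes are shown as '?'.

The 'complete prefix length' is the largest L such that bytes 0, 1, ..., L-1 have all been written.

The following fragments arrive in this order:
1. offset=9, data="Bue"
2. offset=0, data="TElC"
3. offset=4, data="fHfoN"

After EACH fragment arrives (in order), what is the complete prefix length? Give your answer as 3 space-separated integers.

Fragment 1: offset=9 data="Bue" -> buffer=?????????Bue -> prefix_len=0
Fragment 2: offset=0 data="TElC" -> buffer=TElC?????Bue -> prefix_len=4
Fragment 3: offset=4 data="fHfoN" -> buffer=TElCfHfoNBue -> prefix_len=12

Answer: 0 4 12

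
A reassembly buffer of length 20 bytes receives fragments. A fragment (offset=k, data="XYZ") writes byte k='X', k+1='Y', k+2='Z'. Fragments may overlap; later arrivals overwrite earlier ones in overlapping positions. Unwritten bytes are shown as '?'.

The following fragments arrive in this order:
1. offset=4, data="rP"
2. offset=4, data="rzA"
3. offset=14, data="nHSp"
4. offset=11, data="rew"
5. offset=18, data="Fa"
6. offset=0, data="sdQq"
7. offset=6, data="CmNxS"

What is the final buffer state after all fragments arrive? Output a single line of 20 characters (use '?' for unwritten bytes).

Answer: sdQqrzCmNxSrewnHSpFa

Derivation:
Fragment 1: offset=4 data="rP" -> buffer=????rP??????????????
Fragment 2: offset=4 data="rzA" -> buffer=????rzA?????????????
Fragment 3: offset=14 data="nHSp" -> buffer=????rzA???????nHSp??
Fragment 4: offset=11 data="rew" -> buffer=????rzA????rewnHSp??
Fragment 5: offset=18 data="Fa" -> buffer=????rzA????rewnHSpFa
Fragment 6: offset=0 data="sdQq" -> buffer=sdQqrzA????rewnHSpFa
Fragment 7: offset=6 data="CmNxS" -> buffer=sdQqrzCmNxSrewnHSpFa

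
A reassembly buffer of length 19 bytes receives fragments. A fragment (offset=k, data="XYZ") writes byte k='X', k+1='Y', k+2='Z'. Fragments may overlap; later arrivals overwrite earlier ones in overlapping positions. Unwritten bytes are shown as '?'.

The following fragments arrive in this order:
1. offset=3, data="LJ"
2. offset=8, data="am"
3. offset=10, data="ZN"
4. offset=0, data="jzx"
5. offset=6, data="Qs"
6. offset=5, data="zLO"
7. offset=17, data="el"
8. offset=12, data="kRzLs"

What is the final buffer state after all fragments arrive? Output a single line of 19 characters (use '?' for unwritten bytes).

Answer: jzxLJzLOamZNkRzLsel

Derivation:
Fragment 1: offset=3 data="LJ" -> buffer=???LJ??????????????
Fragment 2: offset=8 data="am" -> buffer=???LJ???am?????????
Fragment 3: offset=10 data="ZN" -> buffer=???LJ???amZN???????
Fragment 4: offset=0 data="jzx" -> buffer=jzxLJ???amZN???????
Fragment 5: offset=6 data="Qs" -> buffer=jzxLJ?QsamZN???????
Fragment 6: offset=5 data="zLO" -> buffer=jzxLJzLOamZN???????
Fragment 7: offset=17 data="el" -> buffer=jzxLJzLOamZN?????el
Fragment 8: offset=12 data="kRzLs" -> buffer=jzxLJzLOamZNkRzLsel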